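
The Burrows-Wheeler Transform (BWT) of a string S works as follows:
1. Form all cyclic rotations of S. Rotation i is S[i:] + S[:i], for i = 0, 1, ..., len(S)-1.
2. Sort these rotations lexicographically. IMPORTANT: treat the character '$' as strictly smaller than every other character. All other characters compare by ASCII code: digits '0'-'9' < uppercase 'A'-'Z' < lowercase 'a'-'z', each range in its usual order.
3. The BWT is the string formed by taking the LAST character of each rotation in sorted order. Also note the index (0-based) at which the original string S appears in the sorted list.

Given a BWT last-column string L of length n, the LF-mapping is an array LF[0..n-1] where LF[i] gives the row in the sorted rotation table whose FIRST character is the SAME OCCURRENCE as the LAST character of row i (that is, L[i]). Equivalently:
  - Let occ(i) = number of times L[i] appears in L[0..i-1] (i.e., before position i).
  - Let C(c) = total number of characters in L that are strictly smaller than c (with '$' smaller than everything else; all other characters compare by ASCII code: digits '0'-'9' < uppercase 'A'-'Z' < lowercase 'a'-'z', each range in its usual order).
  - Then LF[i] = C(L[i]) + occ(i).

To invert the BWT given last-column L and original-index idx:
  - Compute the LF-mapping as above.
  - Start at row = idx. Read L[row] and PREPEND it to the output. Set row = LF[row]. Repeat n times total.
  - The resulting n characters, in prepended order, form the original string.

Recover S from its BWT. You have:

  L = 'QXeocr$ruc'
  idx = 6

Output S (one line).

LF mapping: 1 2 5 6 3 7 0 8 9 4
Walk LF starting at row 6, prepending L[row]:
  step 1: row=6, L[6]='$', prepend. Next row=LF[6]=0
  step 2: row=0, L[0]='Q', prepend. Next row=LF[0]=1
  step 3: row=1, L[1]='X', prepend. Next row=LF[1]=2
  step 4: row=2, L[2]='e', prepend. Next row=LF[2]=5
  step 5: row=5, L[5]='r', prepend. Next row=LF[5]=7
  step 6: row=7, L[7]='r', prepend. Next row=LF[7]=8
  step 7: row=8, L[8]='u', prepend. Next row=LF[8]=9
  step 8: row=9, L[9]='c', prepend. Next row=LF[9]=4
  step 9: row=4, L[4]='c', prepend. Next row=LF[4]=3
  step 10: row=3, L[3]='o', prepend. Next row=LF[3]=6
Reversed output: occurreXQ$

Answer: occurreXQ$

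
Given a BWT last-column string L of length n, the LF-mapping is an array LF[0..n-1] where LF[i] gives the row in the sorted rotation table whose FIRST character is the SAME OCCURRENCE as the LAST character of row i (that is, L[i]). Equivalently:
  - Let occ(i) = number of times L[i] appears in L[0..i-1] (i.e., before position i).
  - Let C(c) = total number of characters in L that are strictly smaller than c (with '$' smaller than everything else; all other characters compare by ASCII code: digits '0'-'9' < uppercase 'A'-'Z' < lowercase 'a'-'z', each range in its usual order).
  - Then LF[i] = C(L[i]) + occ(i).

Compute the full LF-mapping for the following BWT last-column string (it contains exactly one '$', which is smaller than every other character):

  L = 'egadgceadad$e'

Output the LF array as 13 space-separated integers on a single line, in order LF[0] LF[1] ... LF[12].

Answer: 8 11 1 5 12 4 9 2 6 3 7 0 10

Derivation:
Char counts: '$':1, 'a':3, 'c':1, 'd':3, 'e':3, 'g':2
C (first-col start): C('$')=0, C('a')=1, C('c')=4, C('d')=5, C('e')=8, C('g')=11
L[0]='e': occ=0, LF[0]=C('e')+0=8+0=8
L[1]='g': occ=0, LF[1]=C('g')+0=11+0=11
L[2]='a': occ=0, LF[2]=C('a')+0=1+0=1
L[3]='d': occ=0, LF[3]=C('d')+0=5+0=5
L[4]='g': occ=1, LF[4]=C('g')+1=11+1=12
L[5]='c': occ=0, LF[5]=C('c')+0=4+0=4
L[6]='e': occ=1, LF[6]=C('e')+1=8+1=9
L[7]='a': occ=1, LF[7]=C('a')+1=1+1=2
L[8]='d': occ=1, LF[8]=C('d')+1=5+1=6
L[9]='a': occ=2, LF[9]=C('a')+2=1+2=3
L[10]='d': occ=2, LF[10]=C('d')+2=5+2=7
L[11]='$': occ=0, LF[11]=C('$')+0=0+0=0
L[12]='e': occ=2, LF[12]=C('e')+2=8+2=10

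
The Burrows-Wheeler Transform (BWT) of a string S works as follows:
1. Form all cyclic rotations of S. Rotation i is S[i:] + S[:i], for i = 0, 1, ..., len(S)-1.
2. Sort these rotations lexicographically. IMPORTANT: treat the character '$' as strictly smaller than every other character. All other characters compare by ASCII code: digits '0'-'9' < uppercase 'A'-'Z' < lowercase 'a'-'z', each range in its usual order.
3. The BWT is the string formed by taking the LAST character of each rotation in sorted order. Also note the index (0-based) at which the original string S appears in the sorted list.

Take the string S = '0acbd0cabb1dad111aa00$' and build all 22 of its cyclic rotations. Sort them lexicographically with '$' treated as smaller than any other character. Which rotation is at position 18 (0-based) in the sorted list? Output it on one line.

Answer: cbd0cabb1dad111aa00$0a

Derivation:
All 22 rotations (rotation i = S[i:]+S[:i]):
  rot[0] = 0acbd0cabb1dad111aa00$
  rot[1] = acbd0cabb1dad111aa00$0
  rot[2] = cbd0cabb1dad111aa00$0a
  rot[3] = bd0cabb1dad111aa00$0ac
  rot[4] = d0cabb1dad111aa00$0acb
  rot[5] = 0cabb1dad111aa00$0acbd
  rot[6] = cabb1dad111aa00$0acbd0
  rot[7] = abb1dad111aa00$0acbd0c
  rot[8] = bb1dad111aa00$0acbd0ca
  rot[9] = b1dad111aa00$0acbd0cab
  rot[10] = 1dad111aa00$0acbd0cabb
  rot[11] = dad111aa00$0acbd0cabb1
  rot[12] = ad111aa00$0acbd0cabb1d
  rot[13] = d111aa00$0acbd0cabb1da
  rot[14] = 111aa00$0acbd0cabb1dad
  rot[15] = 11aa00$0acbd0cabb1dad1
  rot[16] = 1aa00$0acbd0cabb1dad11
  rot[17] = aa00$0acbd0cabb1dad111
  rot[18] = a00$0acbd0cabb1dad111a
  rot[19] = 00$0acbd0cabb1dad111aa
  rot[20] = 0$0acbd0cabb1dad111aa0
  rot[21] = $0acbd0cabb1dad111aa00
Sorted (with $ < everything):
  sorted[0] = $0acbd0cabb1dad111aa00
  sorted[1] = 0$0acbd0cabb1dad111aa0
  sorted[2] = 00$0acbd0cabb1dad111aa
  sorted[3] = 0acbd0cabb1dad111aa00$
  sorted[4] = 0cabb1dad111aa00$0acbd
  sorted[5] = 111aa00$0acbd0cabb1dad
  sorted[6] = 11aa00$0acbd0cabb1dad1
  sorted[7] = 1aa00$0acbd0cabb1dad11
  sorted[8] = 1dad111aa00$0acbd0cabb
  sorted[9] = a00$0acbd0cabb1dad111a
  sorted[10] = aa00$0acbd0cabb1dad111
  sorted[11] = abb1dad111aa00$0acbd0c
  sorted[12] = acbd0cabb1dad111aa00$0
  sorted[13] = ad111aa00$0acbd0cabb1d
  sorted[14] = b1dad111aa00$0acbd0cab
  sorted[15] = bb1dad111aa00$0acbd0ca
  sorted[16] = bd0cabb1dad111aa00$0ac
  sorted[17] = cabb1dad111aa00$0acbd0
  sorted[18] = cbd0cabb1dad111aa00$0a
  sorted[19] = d0cabb1dad111aa00$0acb
  sorted[20] = d111aa00$0acbd0cabb1da
  sorted[21] = dad111aa00$0acbd0cabb1
sorted[18] = cbd0cabb1dad111aa00$0a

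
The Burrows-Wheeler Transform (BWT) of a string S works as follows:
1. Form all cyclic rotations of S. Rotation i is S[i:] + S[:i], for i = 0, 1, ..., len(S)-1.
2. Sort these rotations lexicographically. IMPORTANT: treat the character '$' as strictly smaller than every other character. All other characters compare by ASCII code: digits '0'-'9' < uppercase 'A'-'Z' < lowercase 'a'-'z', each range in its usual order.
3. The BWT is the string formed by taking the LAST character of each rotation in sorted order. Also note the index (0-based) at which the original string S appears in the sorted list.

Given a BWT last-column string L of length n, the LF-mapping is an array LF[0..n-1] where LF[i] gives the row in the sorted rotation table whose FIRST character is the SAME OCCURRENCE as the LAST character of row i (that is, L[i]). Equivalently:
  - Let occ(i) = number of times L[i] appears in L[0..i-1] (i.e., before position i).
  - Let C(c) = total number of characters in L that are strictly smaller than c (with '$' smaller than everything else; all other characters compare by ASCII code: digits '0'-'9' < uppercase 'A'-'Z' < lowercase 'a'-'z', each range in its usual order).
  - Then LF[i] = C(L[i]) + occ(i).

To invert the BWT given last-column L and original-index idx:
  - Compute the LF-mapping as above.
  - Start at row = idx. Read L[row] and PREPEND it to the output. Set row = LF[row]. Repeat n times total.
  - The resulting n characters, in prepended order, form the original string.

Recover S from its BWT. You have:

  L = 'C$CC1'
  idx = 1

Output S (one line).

LF mapping: 2 0 3 4 1
Walk LF starting at row 1, prepending L[row]:
  step 1: row=1, L[1]='$', prepend. Next row=LF[1]=0
  step 2: row=0, L[0]='C', prepend. Next row=LF[0]=2
  step 3: row=2, L[2]='C', prepend. Next row=LF[2]=3
  step 4: row=3, L[3]='C', prepend. Next row=LF[3]=4
  step 5: row=4, L[4]='1', prepend. Next row=LF[4]=1
Reversed output: 1CCC$

Answer: 1CCC$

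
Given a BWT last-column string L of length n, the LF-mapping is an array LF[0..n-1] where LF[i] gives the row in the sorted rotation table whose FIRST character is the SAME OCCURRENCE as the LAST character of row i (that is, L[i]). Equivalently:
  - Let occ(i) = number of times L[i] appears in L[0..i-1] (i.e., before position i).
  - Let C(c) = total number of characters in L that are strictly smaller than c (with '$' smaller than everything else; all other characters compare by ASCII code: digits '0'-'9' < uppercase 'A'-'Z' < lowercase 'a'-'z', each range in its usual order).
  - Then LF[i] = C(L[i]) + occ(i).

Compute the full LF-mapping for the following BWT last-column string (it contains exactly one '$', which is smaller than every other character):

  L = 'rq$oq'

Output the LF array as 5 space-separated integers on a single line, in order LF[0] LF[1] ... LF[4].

Answer: 4 2 0 1 3

Derivation:
Char counts: '$':1, 'o':1, 'q':2, 'r':1
C (first-col start): C('$')=0, C('o')=1, C('q')=2, C('r')=4
L[0]='r': occ=0, LF[0]=C('r')+0=4+0=4
L[1]='q': occ=0, LF[1]=C('q')+0=2+0=2
L[2]='$': occ=0, LF[2]=C('$')+0=0+0=0
L[3]='o': occ=0, LF[3]=C('o')+0=1+0=1
L[4]='q': occ=1, LF[4]=C('q')+1=2+1=3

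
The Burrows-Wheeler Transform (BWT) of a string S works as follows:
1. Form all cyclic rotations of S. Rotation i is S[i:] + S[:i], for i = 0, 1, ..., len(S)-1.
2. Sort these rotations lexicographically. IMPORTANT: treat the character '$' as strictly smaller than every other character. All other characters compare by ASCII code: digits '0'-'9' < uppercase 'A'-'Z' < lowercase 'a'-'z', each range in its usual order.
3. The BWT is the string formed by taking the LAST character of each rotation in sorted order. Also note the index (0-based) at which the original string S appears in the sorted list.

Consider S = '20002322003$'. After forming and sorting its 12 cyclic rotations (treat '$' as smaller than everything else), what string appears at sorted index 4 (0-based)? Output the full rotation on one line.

All 12 rotations (rotation i = S[i:]+S[:i]):
  rot[0] = 20002322003$
  rot[1] = 0002322003$2
  rot[2] = 002322003$20
  rot[3] = 02322003$200
  rot[4] = 2322003$2000
  rot[5] = 322003$20002
  rot[6] = 22003$200023
  rot[7] = 2003$2000232
  rot[8] = 003$20002322
  rot[9] = 03$200023220
  rot[10] = 3$2000232200
  rot[11] = $20002322003
Sorted (with $ < everything):
  sorted[0] = $20002322003
  sorted[1] = 0002322003$2
  sorted[2] = 002322003$20
  sorted[3] = 003$20002322
  sorted[4] = 02322003$200
  sorted[5] = 03$200023220
  sorted[6] = 20002322003$
  sorted[7] = 2003$2000232
  sorted[8] = 22003$200023
  sorted[9] = 2322003$2000
  sorted[10] = 3$2000232200
  sorted[11] = 322003$20002
sorted[4] = 02322003$200

Answer: 02322003$200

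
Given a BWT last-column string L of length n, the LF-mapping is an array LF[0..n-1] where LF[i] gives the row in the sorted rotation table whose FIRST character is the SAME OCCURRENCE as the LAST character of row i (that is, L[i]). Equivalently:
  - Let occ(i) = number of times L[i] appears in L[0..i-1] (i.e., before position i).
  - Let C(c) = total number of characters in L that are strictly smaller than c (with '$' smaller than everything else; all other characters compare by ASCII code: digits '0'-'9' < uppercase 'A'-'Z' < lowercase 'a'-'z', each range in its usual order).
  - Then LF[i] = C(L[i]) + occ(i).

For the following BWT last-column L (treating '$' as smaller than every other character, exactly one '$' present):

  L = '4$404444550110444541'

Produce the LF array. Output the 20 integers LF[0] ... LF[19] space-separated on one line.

Char counts: '$':1, '0':3, '1':3, '4':10, '5':3
C (first-col start): C('$')=0, C('0')=1, C('1')=4, C('4')=7, C('5')=17
L[0]='4': occ=0, LF[0]=C('4')+0=7+0=7
L[1]='$': occ=0, LF[1]=C('$')+0=0+0=0
L[2]='4': occ=1, LF[2]=C('4')+1=7+1=8
L[3]='0': occ=0, LF[3]=C('0')+0=1+0=1
L[4]='4': occ=2, LF[4]=C('4')+2=7+2=9
L[5]='4': occ=3, LF[5]=C('4')+3=7+3=10
L[6]='4': occ=4, LF[6]=C('4')+4=7+4=11
L[7]='4': occ=5, LF[7]=C('4')+5=7+5=12
L[8]='5': occ=0, LF[8]=C('5')+0=17+0=17
L[9]='5': occ=1, LF[9]=C('5')+1=17+1=18
L[10]='0': occ=1, LF[10]=C('0')+1=1+1=2
L[11]='1': occ=0, LF[11]=C('1')+0=4+0=4
L[12]='1': occ=1, LF[12]=C('1')+1=4+1=5
L[13]='0': occ=2, LF[13]=C('0')+2=1+2=3
L[14]='4': occ=6, LF[14]=C('4')+6=7+6=13
L[15]='4': occ=7, LF[15]=C('4')+7=7+7=14
L[16]='4': occ=8, LF[16]=C('4')+8=7+8=15
L[17]='5': occ=2, LF[17]=C('5')+2=17+2=19
L[18]='4': occ=9, LF[18]=C('4')+9=7+9=16
L[19]='1': occ=2, LF[19]=C('1')+2=4+2=6

Answer: 7 0 8 1 9 10 11 12 17 18 2 4 5 3 13 14 15 19 16 6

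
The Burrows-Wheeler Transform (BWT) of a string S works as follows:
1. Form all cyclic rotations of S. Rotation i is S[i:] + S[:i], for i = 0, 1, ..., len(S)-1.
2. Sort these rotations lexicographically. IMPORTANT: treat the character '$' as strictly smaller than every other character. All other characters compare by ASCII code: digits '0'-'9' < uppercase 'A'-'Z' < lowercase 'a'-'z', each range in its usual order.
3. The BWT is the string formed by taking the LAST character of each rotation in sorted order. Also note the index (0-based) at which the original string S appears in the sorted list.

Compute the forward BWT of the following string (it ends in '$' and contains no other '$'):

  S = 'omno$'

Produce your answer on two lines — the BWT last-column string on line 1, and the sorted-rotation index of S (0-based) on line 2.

Answer: oomn$
4

Derivation:
All 5 rotations (rotation i = S[i:]+S[:i]):
  rot[0] = omno$
  rot[1] = mno$o
  rot[2] = no$om
  rot[3] = o$omn
  rot[4] = $omno
Sorted (with $ < everything):
  sorted[0] = $omno  (last char: 'o')
  sorted[1] = mno$o  (last char: 'o')
  sorted[2] = no$om  (last char: 'm')
  sorted[3] = o$omn  (last char: 'n')
  sorted[4] = omno$  (last char: '$')
Last column: oomn$
Original string S is at sorted index 4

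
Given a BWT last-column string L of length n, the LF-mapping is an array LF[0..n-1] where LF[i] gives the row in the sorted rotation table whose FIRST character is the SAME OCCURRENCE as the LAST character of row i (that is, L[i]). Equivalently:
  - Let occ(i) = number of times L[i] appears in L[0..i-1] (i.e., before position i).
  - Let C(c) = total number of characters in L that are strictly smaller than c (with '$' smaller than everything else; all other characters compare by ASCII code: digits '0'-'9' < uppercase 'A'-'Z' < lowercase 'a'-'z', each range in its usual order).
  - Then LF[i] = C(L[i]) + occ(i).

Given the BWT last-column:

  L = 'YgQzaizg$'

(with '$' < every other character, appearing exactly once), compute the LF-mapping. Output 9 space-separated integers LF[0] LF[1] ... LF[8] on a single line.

Answer: 2 4 1 7 3 6 8 5 0

Derivation:
Char counts: '$':1, 'Q':1, 'Y':1, 'a':1, 'g':2, 'i':1, 'z':2
C (first-col start): C('$')=0, C('Q')=1, C('Y')=2, C('a')=3, C('g')=4, C('i')=6, C('z')=7
L[0]='Y': occ=0, LF[0]=C('Y')+0=2+0=2
L[1]='g': occ=0, LF[1]=C('g')+0=4+0=4
L[2]='Q': occ=0, LF[2]=C('Q')+0=1+0=1
L[3]='z': occ=0, LF[3]=C('z')+0=7+0=7
L[4]='a': occ=0, LF[4]=C('a')+0=3+0=3
L[5]='i': occ=0, LF[5]=C('i')+0=6+0=6
L[6]='z': occ=1, LF[6]=C('z')+1=7+1=8
L[7]='g': occ=1, LF[7]=C('g')+1=4+1=5
L[8]='$': occ=0, LF[8]=C('$')+0=0+0=0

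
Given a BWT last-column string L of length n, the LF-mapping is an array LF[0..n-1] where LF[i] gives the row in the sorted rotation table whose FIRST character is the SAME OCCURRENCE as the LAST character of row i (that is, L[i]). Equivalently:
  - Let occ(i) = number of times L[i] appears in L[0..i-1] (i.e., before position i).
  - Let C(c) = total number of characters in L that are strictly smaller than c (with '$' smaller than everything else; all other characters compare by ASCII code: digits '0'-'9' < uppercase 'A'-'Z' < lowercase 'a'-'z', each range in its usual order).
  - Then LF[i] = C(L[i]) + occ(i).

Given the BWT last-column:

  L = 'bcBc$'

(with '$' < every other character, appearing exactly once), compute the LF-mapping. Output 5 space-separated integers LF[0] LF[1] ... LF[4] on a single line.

Answer: 2 3 1 4 0

Derivation:
Char counts: '$':1, 'B':1, 'b':1, 'c':2
C (first-col start): C('$')=0, C('B')=1, C('b')=2, C('c')=3
L[0]='b': occ=0, LF[0]=C('b')+0=2+0=2
L[1]='c': occ=0, LF[1]=C('c')+0=3+0=3
L[2]='B': occ=0, LF[2]=C('B')+0=1+0=1
L[3]='c': occ=1, LF[3]=C('c')+1=3+1=4
L[4]='$': occ=0, LF[4]=C('$')+0=0+0=0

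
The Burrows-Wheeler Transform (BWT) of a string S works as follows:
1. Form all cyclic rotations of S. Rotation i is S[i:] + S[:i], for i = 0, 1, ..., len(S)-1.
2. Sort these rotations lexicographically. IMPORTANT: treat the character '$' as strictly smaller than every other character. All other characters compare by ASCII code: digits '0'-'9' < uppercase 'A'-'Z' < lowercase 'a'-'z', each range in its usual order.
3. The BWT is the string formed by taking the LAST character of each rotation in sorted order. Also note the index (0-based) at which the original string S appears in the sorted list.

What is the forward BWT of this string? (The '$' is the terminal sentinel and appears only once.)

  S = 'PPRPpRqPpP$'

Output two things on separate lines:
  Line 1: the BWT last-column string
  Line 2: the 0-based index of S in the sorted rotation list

Answer: Pp$PqRPpPPR
2

Derivation:
All 11 rotations (rotation i = S[i:]+S[:i]):
  rot[0] = PPRPpRqPpP$
  rot[1] = PRPpRqPpP$P
  rot[2] = RPpRqPpP$PP
  rot[3] = PpRqPpP$PPR
  rot[4] = pRqPpP$PPRP
  rot[5] = RqPpP$PPRPp
  rot[6] = qPpP$PPRPpR
  rot[7] = PpP$PPRPpRq
  rot[8] = pP$PPRPpRqP
  rot[9] = P$PPRPpRqPp
  rot[10] = $PPRPpRqPpP
Sorted (with $ < everything):
  sorted[0] = $PPRPpRqPpP  (last char: 'P')
  sorted[1] = P$PPRPpRqPp  (last char: 'p')
  sorted[2] = PPRPpRqPpP$  (last char: '$')
  sorted[3] = PRPpRqPpP$P  (last char: 'P')
  sorted[4] = PpP$PPRPpRq  (last char: 'q')
  sorted[5] = PpRqPpP$PPR  (last char: 'R')
  sorted[6] = RPpRqPpP$PP  (last char: 'P')
  sorted[7] = RqPpP$PPRPp  (last char: 'p')
  sorted[8] = pP$PPRPpRqP  (last char: 'P')
  sorted[9] = pRqPpP$PPRP  (last char: 'P')
  sorted[10] = qPpP$PPRPpR  (last char: 'R')
Last column: Pp$PqRPpPPR
Original string S is at sorted index 2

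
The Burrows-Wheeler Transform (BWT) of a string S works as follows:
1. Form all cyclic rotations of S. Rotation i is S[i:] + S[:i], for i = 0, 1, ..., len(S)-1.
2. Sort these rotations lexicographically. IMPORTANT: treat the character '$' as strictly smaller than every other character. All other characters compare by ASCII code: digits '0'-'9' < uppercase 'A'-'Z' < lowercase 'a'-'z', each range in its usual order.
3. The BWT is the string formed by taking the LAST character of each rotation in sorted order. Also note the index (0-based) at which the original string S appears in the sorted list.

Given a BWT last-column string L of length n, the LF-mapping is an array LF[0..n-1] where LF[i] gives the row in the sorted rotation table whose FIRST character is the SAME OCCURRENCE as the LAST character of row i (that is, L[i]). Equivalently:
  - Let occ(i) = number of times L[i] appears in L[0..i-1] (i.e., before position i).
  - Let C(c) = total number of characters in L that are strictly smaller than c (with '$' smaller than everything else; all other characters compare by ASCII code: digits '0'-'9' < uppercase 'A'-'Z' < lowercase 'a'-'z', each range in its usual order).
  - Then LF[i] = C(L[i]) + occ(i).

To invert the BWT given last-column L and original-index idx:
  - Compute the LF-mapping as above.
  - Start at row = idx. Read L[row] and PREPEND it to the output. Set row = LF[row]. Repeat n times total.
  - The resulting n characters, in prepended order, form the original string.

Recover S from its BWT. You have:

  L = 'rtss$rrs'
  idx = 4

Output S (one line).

Answer: srsrstr$

Derivation:
LF mapping: 1 7 4 5 0 2 3 6
Walk LF starting at row 4, prepending L[row]:
  step 1: row=4, L[4]='$', prepend. Next row=LF[4]=0
  step 2: row=0, L[0]='r', prepend. Next row=LF[0]=1
  step 3: row=1, L[1]='t', prepend. Next row=LF[1]=7
  step 4: row=7, L[7]='s', prepend. Next row=LF[7]=6
  step 5: row=6, L[6]='r', prepend. Next row=LF[6]=3
  step 6: row=3, L[3]='s', prepend. Next row=LF[3]=5
  step 7: row=5, L[5]='r', prepend. Next row=LF[5]=2
  step 8: row=2, L[2]='s', prepend. Next row=LF[2]=4
Reversed output: srsrstr$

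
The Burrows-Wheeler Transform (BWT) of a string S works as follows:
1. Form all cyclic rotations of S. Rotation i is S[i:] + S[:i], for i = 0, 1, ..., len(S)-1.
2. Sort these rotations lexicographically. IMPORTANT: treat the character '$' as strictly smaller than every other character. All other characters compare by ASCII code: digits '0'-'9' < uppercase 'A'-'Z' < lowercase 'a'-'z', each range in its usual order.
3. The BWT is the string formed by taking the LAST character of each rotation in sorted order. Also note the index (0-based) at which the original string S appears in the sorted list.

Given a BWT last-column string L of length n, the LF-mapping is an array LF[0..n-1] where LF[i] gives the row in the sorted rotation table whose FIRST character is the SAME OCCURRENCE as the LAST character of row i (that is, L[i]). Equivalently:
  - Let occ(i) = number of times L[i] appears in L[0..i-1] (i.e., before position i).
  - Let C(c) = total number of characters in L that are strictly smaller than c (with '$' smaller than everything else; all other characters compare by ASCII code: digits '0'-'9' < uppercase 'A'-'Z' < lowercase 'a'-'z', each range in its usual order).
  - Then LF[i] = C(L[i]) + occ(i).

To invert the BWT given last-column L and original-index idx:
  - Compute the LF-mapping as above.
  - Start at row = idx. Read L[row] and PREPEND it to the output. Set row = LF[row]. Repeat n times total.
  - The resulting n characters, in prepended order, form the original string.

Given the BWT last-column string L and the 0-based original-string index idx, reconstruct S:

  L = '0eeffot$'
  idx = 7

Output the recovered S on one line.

LF mapping: 1 2 3 4 5 6 7 0
Walk LF starting at row 7, prepending L[row]:
  step 1: row=7, L[7]='$', prepend. Next row=LF[7]=0
  step 2: row=0, L[0]='0', prepend. Next row=LF[0]=1
  step 3: row=1, L[1]='e', prepend. Next row=LF[1]=2
  step 4: row=2, L[2]='e', prepend. Next row=LF[2]=3
  step 5: row=3, L[3]='f', prepend. Next row=LF[3]=4
  step 6: row=4, L[4]='f', prepend. Next row=LF[4]=5
  step 7: row=5, L[5]='o', prepend. Next row=LF[5]=6
  step 8: row=6, L[6]='t', prepend. Next row=LF[6]=7
Reversed output: toffee0$

Answer: toffee0$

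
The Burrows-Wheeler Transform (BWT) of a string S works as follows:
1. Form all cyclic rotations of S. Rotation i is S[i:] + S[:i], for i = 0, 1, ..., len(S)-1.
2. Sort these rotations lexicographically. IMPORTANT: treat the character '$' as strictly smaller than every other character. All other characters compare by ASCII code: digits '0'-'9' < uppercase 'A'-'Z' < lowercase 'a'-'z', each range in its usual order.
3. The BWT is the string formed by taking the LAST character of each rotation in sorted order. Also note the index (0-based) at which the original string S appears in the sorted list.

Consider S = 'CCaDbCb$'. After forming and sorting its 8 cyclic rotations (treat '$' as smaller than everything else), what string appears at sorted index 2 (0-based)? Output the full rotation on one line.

Answer: CaDbCb$C

Derivation:
All 8 rotations (rotation i = S[i:]+S[:i]):
  rot[0] = CCaDbCb$
  rot[1] = CaDbCb$C
  rot[2] = aDbCb$CC
  rot[3] = DbCb$CCa
  rot[4] = bCb$CCaD
  rot[5] = Cb$CCaDb
  rot[6] = b$CCaDbC
  rot[7] = $CCaDbCb
Sorted (with $ < everything):
  sorted[0] = $CCaDbCb
  sorted[1] = CCaDbCb$
  sorted[2] = CaDbCb$C
  sorted[3] = Cb$CCaDb
  sorted[4] = DbCb$CCa
  sorted[5] = aDbCb$CC
  sorted[6] = b$CCaDbC
  sorted[7] = bCb$CCaD
sorted[2] = CaDbCb$C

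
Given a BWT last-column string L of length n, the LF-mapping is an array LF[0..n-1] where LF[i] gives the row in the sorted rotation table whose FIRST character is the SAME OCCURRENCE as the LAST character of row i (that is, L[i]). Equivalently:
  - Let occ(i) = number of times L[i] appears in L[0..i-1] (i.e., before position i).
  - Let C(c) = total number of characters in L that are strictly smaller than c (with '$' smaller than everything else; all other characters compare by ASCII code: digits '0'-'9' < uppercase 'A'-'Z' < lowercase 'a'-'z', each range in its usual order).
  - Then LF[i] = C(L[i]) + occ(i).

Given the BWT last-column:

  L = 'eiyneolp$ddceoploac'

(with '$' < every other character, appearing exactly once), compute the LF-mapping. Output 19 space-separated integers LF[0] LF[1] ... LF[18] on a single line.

Char counts: '$':1, 'a':1, 'c':2, 'd':2, 'e':3, 'i':1, 'l':2, 'n':1, 'o':3, 'p':2, 'y':1
C (first-col start): C('$')=0, C('a')=1, C('c')=2, C('d')=4, C('e')=6, C('i')=9, C('l')=10, C('n')=12, C('o')=13, C('p')=16, C('y')=18
L[0]='e': occ=0, LF[0]=C('e')+0=6+0=6
L[1]='i': occ=0, LF[1]=C('i')+0=9+0=9
L[2]='y': occ=0, LF[2]=C('y')+0=18+0=18
L[3]='n': occ=0, LF[3]=C('n')+0=12+0=12
L[4]='e': occ=1, LF[4]=C('e')+1=6+1=7
L[5]='o': occ=0, LF[5]=C('o')+0=13+0=13
L[6]='l': occ=0, LF[6]=C('l')+0=10+0=10
L[7]='p': occ=0, LF[7]=C('p')+0=16+0=16
L[8]='$': occ=0, LF[8]=C('$')+0=0+0=0
L[9]='d': occ=0, LF[9]=C('d')+0=4+0=4
L[10]='d': occ=1, LF[10]=C('d')+1=4+1=5
L[11]='c': occ=0, LF[11]=C('c')+0=2+0=2
L[12]='e': occ=2, LF[12]=C('e')+2=6+2=8
L[13]='o': occ=1, LF[13]=C('o')+1=13+1=14
L[14]='p': occ=1, LF[14]=C('p')+1=16+1=17
L[15]='l': occ=1, LF[15]=C('l')+1=10+1=11
L[16]='o': occ=2, LF[16]=C('o')+2=13+2=15
L[17]='a': occ=0, LF[17]=C('a')+0=1+0=1
L[18]='c': occ=1, LF[18]=C('c')+1=2+1=3

Answer: 6 9 18 12 7 13 10 16 0 4 5 2 8 14 17 11 15 1 3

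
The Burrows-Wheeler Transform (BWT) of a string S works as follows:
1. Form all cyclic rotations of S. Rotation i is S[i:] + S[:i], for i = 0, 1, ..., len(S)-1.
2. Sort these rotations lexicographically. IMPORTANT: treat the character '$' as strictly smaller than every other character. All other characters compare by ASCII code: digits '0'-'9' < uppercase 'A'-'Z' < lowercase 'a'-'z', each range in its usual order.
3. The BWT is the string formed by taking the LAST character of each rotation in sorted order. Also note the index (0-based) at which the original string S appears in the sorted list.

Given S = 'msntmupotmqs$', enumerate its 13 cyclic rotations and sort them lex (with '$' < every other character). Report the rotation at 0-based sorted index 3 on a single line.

Answer: mupotmqs$msnt

Derivation:
All 13 rotations (rotation i = S[i:]+S[:i]):
  rot[0] = msntmupotmqs$
  rot[1] = sntmupotmqs$m
  rot[2] = ntmupotmqs$ms
  rot[3] = tmupotmqs$msn
  rot[4] = mupotmqs$msnt
  rot[5] = upotmqs$msntm
  rot[6] = potmqs$msntmu
  rot[7] = otmqs$msntmup
  rot[8] = tmqs$msntmupo
  rot[9] = mqs$msntmupot
  rot[10] = qs$msntmupotm
  rot[11] = s$msntmupotmq
  rot[12] = $msntmupotmqs
Sorted (with $ < everything):
  sorted[0] = $msntmupotmqs
  sorted[1] = mqs$msntmupot
  sorted[2] = msntmupotmqs$
  sorted[3] = mupotmqs$msnt
  sorted[4] = ntmupotmqs$ms
  sorted[5] = otmqs$msntmup
  sorted[6] = potmqs$msntmu
  sorted[7] = qs$msntmupotm
  sorted[8] = s$msntmupotmq
  sorted[9] = sntmupotmqs$m
  sorted[10] = tmqs$msntmupo
  sorted[11] = tmupotmqs$msn
  sorted[12] = upotmqs$msntm
sorted[3] = mupotmqs$msnt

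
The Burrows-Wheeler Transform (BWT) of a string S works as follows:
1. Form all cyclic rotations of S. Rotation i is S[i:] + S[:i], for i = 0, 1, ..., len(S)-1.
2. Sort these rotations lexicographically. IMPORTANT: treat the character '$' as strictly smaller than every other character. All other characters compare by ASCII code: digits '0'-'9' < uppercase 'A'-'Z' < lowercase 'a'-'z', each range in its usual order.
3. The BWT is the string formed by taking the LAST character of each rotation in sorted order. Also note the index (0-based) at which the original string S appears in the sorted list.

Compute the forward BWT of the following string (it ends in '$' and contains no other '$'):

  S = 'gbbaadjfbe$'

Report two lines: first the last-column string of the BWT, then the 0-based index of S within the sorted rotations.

All 11 rotations (rotation i = S[i:]+S[:i]):
  rot[0] = gbbaadjfbe$
  rot[1] = bbaadjfbe$g
  rot[2] = baadjfbe$gb
  rot[3] = aadjfbe$gbb
  rot[4] = adjfbe$gbba
  rot[5] = djfbe$gbbaa
  rot[6] = jfbe$gbbaad
  rot[7] = fbe$gbbaadj
  rot[8] = be$gbbaadjf
  rot[9] = e$gbbaadjfb
  rot[10] = $gbbaadjfbe
Sorted (with $ < everything):
  sorted[0] = $gbbaadjfbe  (last char: 'e')
  sorted[1] = aadjfbe$gbb  (last char: 'b')
  sorted[2] = adjfbe$gbba  (last char: 'a')
  sorted[3] = baadjfbe$gb  (last char: 'b')
  sorted[4] = bbaadjfbe$g  (last char: 'g')
  sorted[5] = be$gbbaadjf  (last char: 'f')
  sorted[6] = djfbe$gbbaa  (last char: 'a')
  sorted[7] = e$gbbaadjfb  (last char: 'b')
  sorted[8] = fbe$gbbaadj  (last char: 'j')
  sorted[9] = gbbaadjfbe$  (last char: '$')
  sorted[10] = jfbe$gbbaad  (last char: 'd')
Last column: ebabgfabj$d
Original string S is at sorted index 9

Answer: ebabgfabj$d
9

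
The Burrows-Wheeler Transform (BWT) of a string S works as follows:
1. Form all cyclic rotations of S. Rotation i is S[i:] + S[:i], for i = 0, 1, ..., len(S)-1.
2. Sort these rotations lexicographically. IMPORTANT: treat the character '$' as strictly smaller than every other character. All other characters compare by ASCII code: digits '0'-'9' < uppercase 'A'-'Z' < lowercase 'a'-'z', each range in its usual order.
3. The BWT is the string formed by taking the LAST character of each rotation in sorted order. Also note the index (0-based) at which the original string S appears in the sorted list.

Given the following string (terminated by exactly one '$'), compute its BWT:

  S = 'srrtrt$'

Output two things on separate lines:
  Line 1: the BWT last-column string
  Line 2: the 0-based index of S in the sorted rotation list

Answer: tstr$rr
4

Derivation:
All 7 rotations (rotation i = S[i:]+S[:i]):
  rot[0] = srrtrt$
  rot[1] = rrtrt$s
  rot[2] = rtrt$sr
  rot[3] = trt$srr
  rot[4] = rt$srrt
  rot[5] = t$srrtr
  rot[6] = $srrtrt
Sorted (with $ < everything):
  sorted[0] = $srrtrt  (last char: 't')
  sorted[1] = rrtrt$s  (last char: 's')
  sorted[2] = rt$srrt  (last char: 't')
  sorted[3] = rtrt$sr  (last char: 'r')
  sorted[4] = srrtrt$  (last char: '$')
  sorted[5] = t$srrtr  (last char: 'r')
  sorted[6] = trt$srr  (last char: 'r')
Last column: tstr$rr
Original string S is at sorted index 4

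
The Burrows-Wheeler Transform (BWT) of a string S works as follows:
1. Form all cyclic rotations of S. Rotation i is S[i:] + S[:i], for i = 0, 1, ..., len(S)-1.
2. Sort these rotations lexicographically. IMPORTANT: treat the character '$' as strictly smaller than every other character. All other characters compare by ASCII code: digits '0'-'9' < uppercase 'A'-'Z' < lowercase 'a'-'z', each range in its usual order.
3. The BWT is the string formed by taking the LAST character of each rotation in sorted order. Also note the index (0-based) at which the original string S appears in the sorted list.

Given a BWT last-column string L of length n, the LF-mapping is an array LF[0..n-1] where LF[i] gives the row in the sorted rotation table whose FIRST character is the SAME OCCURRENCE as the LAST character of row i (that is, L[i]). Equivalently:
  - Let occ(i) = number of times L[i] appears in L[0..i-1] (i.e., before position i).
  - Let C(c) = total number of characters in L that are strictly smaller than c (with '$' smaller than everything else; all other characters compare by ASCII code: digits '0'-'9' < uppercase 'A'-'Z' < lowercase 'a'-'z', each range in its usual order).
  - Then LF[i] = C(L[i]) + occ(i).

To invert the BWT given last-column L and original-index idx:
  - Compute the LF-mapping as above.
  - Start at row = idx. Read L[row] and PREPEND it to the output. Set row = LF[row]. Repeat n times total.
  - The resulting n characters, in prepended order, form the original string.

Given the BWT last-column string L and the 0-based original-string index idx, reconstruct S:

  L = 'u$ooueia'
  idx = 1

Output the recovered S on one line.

LF mapping: 6 0 4 5 7 2 3 1
Walk LF starting at row 1, prepending L[row]:
  step 1: row=1, L[1]='$', prepend. Next row=LF[1]=0
  step 2: row=0, L[0]='u', prepend. Next row=LF[0]=6
  step 3: row=6, L[6]='i', prepend. Next row=LF[6]=3
  step 4: row=3, L[3]='o', prepend. Next row=LF[3]=5
  step 5: row=5, L[5]='e', prepend. Next row=LF[5]=2
  step 6: row=2, L[2]='o', prepend. Next row=LF[2]=4
  step 7: row=4, L[4]='u', prepend. Next row=LF[4]=7
  step 8: row=7, L[7]='a', prepend. Next row=LF[7]=1
Reversed output: auoeoiu$

Answer: auoeoiu$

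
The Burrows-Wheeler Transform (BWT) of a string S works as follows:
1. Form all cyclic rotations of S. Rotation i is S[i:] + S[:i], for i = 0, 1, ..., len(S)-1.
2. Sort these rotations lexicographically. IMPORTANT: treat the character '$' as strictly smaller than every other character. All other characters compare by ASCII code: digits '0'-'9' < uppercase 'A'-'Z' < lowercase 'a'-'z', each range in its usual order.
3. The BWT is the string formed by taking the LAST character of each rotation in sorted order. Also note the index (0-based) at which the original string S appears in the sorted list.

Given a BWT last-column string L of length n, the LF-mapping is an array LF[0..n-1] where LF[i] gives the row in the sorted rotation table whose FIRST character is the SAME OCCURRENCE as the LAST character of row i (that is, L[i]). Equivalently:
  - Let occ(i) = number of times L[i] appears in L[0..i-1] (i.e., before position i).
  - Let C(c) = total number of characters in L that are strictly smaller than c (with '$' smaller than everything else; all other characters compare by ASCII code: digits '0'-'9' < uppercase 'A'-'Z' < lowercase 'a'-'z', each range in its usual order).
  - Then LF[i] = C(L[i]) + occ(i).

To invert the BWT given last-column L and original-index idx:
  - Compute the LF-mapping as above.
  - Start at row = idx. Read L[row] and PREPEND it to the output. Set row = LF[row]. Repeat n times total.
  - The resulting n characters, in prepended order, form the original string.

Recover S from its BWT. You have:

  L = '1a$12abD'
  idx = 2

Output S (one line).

LF mapping: 1 5 0 2 3 6 7 4
Walk LF starting at row 2, prepending L[row]:
  step 1: row=2, L[2]='$', prepend. Next row=LF[2]=0
  step 2: row=0, L[0]='1', prepend. Next row=LF[0]=1
  step 3: row=1, L[1]='a', prepend. Next row=LF[1]=5
  step 4: row=5, L[5]='a', prepend. Next row=LF[5]=6
  step 5: row=6, L[6]='b', prepend. Next row=LF[6]=7
  step 6: row=7, L[7]='D', prepend. Next row=LF[7]=4
  step 7: row=4, L[4]='2', prepend. Next row=LF[4]=3
  step 8: row=3, L[3]='1', prepend. Next row=LF[3]=2
Reversed output: 12Dbaa1$

Answer: 12Dbaa1$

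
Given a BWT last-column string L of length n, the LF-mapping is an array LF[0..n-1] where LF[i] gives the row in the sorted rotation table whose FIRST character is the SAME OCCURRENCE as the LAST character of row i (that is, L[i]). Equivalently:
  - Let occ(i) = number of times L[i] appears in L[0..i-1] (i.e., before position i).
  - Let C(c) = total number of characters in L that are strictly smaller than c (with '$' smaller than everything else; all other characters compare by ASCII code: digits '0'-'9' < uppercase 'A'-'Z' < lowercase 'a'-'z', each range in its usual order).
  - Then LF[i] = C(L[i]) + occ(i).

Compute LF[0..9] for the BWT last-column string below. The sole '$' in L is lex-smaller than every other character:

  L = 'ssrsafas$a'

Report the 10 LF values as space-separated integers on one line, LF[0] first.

Answer: 6 7 5 8 1 4 2 9 0 3

Derivation:
Char counts: '$':1, 'a':3, 'f':1, 'r':1, 's':4
C (first-col start): C('$')=0, C('a')=1, C('f')=4, C('r')=5, C('s')=6
L[0]='s': occ=0, LF[0]=C('s')+0=6+0=6
L[1]='s': occ=1, LF[1]=C('s')+1=6+1=7
L[2]='r': occ=0, LF[2]=C('r')+0=5+0=5
L[3]='s': occ=2, LF[3]=C('s')+2=6+2=8
L[4]='a': occ=0, LF[4]=C('a')+0=1+0=1
L[5]='f': occ=0, LF[5]=C('f')+0=4+0=4
L[6]='a': occ=1, LF[6]=C('a')+1=1+1=2
L[7]='s': occ=3, LF[7]=C('s')+3=6+3=9
L[8]='$': occ=0, LF[8]=C('$')+0=0+0=0
L[9]='a': occ=2, LF[9]=C('a')+2=1+2=3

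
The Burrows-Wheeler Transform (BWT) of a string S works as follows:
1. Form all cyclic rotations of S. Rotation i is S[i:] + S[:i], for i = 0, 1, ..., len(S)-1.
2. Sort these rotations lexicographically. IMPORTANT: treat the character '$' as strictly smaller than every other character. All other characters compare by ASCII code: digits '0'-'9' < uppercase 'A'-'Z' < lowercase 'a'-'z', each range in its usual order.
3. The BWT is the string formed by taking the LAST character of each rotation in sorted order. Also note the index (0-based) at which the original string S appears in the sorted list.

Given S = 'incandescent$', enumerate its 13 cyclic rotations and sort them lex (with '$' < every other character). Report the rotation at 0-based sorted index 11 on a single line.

All 13 rotations (rotation i = S[i:]+S[:i]):
  rot[0] = incandescent$
  rot[1] = ncandescent$i
  rot[2] = candescent$in
  rot[3] = andescent$inc
  rot[4] = ndescent$inca
  rot[5] = descent$incan
  rot[6] = escent$incand
  rot[7] = scent$incande
  rot[8] = cent$incandes
  rot[9] = ent$incandesc
  rot[10] = nt$incandesce
  rot[11] = t$incandescen
  rot[12] = $incandescent
Sorted (with $ < everything):
  sorted[0] = $incandescent
  sorted[1] = andescent$inc
  sorted[2] = candescent$in
  sorted[3] = cent$incandes
  sorted[4] = descent$incan
  sorted[5] = ent$incandesc
  sorted[6] = escent$incand
  sorted[7] = incandescent$
  sorted[8] = ncandescent$i
  sorted[9] = ndescent$inca
  sorted[10] = nt$incandesce
  sorted[11] = scent$incande
  sorted[12] = t$incandescen
sorted[11] = scent$incande

Answer: scent$incande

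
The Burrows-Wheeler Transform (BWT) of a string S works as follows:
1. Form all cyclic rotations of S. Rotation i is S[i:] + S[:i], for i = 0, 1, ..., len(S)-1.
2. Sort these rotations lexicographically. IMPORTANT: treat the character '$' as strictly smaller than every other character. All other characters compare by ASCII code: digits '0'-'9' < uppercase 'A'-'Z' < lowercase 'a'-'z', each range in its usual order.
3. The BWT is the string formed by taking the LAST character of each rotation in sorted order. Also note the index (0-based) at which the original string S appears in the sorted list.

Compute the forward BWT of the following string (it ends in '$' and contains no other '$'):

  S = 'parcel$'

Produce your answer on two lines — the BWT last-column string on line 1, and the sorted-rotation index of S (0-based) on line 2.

All 7 rotations (rotation i = S[i:]+S[:i]):
  rot[0] = parcel$
  rot[1] = arcel$p
  rot[2] = rcel$pa
  rot[3] = cel$par
  rot[4] = el$parc
  rot[5] = l$parce
  rot[6] = $parcel
Sorted (with $ < everything):
  sorted[0] = $parcel  (last char: 'l')
  sorted[1] = arcel$p  (last char: 'p')
  sorted[2] = cel$par  (last char: 'r')
  sorted[3] = el$parc  (last char: 'c')
  sorted[4] = l$parce  (last char: 'e')
  sorted[5] = parcel$  (last char: '$')
  sorted[6] = rcel$pa  (last char: 'a')
Last column: lprce$a
Original string S is at sorted index 5

Answer: lprce$a
5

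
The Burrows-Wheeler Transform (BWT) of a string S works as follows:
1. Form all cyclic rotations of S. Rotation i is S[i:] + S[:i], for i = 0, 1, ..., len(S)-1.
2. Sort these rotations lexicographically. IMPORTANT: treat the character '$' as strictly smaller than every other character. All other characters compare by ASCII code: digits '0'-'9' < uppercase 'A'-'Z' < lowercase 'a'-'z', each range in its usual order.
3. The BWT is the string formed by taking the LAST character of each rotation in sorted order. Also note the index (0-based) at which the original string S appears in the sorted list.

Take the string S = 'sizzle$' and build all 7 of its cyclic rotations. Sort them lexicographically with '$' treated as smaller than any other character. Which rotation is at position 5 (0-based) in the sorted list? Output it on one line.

All 7 rotations (rotation i = S[i:]+S[:i]):
  rot[0] = sizzle$
  rot[1] = izzle$s
  rot[2] = zzle$si
  rot[3] = zle$siz
  rot[4] = le$sizz
  rot[5] = e$sizzl
  rot[6] = $sizzle
Sorted (with $ < everything):
  sorted[0] = $sizzle
  sorted[1] = e$sizzl
  sorted[2] = izzle$s
  sorted[3] = le$sizz
  sorted[4] = sizzle$
  sorted[5] = zle$siz
  sorted[6] = zzle$si
sorted[5] = zle$siz

Answer: zle$siz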